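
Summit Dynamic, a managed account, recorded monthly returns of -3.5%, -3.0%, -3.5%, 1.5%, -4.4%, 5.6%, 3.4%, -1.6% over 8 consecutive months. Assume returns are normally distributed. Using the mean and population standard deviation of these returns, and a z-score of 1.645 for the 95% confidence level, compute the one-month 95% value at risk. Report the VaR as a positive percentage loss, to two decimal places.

6.41

r̄ = (-3.5 − 3 − 3.5 + 1.5 − 4.4 + 5.6 + 3.4 − 1.6) / 8 = -5.50 / 8 = -0.6875%
Σ(r − r̄)² = 96.8088; population σ = √(96.8088/8) = 3.4787%
VaR = −(r̄ − z·σ) = −(-0.6875 − 1.645 × 3.4787) = −(-6.4100) = 6.4100%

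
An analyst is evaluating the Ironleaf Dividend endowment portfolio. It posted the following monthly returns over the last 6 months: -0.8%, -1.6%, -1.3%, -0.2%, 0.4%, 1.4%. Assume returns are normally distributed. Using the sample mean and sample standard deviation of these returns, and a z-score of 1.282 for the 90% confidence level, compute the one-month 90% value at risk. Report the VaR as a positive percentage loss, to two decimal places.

1.79

Mean return r̄ = -2.10 / 6 = -0.3500%
Σ(r − r̄)² = (-0.8 − (-0.3500))² + (-1.6 − (-0.3500))² + … = 6.3150
sample σ = √(6.3150 / 5) = √1.2630 = 1.1238%
VaR = −(r̄ − z·σ) = −(-0.3500 − 1.282 × 1.1238) = −(-1.7907) = 1.7907%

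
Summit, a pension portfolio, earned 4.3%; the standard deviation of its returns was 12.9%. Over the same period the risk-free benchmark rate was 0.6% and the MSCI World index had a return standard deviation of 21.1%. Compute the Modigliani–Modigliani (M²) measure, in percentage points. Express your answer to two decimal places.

6.65

Sharpe = (Rp − Rf) / σp = (4.3% − 0.6%) / 12.9% = 0.2868
M² = Rf + Sharpe × σm = 0.6% + 0.2868 × 21.1% = 6.6515%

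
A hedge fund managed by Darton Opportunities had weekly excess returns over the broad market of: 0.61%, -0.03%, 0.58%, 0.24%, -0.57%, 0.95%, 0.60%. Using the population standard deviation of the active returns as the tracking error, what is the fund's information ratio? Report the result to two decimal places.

0.72

r̄ = (0.61 − 0.03 + 0.58 + 0.24 − 0.57 + 0.95 + 0.6) / 7 = 0.3400%
Population σ = √[Σ(r − r̄)² / 7] = √[1.5452 / 7] = √0.2207 = 0.4698%
IR = r̄ / tracking error = 0.3400 / 0.4698 = 0.7237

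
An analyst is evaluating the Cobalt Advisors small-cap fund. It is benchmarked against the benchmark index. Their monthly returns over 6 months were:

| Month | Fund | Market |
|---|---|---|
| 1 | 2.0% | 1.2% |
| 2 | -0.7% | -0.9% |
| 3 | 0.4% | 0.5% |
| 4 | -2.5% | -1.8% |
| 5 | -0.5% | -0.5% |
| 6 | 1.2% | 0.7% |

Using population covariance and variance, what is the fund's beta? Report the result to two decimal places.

1.38

r̄p = -0.0167%,  r̄m = -0.1333%
Cov = Σ(rp − r̄p)(rm − r̄m) / 6 = 1.4678
Var(rm) = Σ(rm − r̄m)² / 6 = 1.0622
β = Cov / Var = 1.4678 / 1.0622 = 1.3818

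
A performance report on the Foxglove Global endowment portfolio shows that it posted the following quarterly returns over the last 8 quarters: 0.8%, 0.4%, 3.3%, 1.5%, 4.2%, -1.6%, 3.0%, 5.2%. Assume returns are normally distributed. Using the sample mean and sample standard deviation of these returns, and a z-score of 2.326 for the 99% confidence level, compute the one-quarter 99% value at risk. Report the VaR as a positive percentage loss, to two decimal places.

3.09

r̄ = (0.8 + 0.4 + 3.3 + 1.5 + 4.2 − 1.6 + 3 + 5.2) / 8 = 16.80 / 8 = 2.1000%
Σ(r − r̄)² = (0.8 − 2.1000)² + (0.4 − 2.1000)² + (3.3 − 2.1000)² + … = 34.9000
σ = √[34.9000 / 7] = 2.2329%
VaR = −(r̄ − z·σ) = −(2.1000 − 2.326 × 2.2329) = −(-3.0937) = 3.0937%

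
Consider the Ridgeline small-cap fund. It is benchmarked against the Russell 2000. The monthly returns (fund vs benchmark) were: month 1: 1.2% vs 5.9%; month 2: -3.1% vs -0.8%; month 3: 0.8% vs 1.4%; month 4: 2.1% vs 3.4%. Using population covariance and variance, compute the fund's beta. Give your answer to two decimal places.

r̄p = 0.2500%,  r̄m = 2.4750%
Cov = Σ(rp − r̄p)(rm − r̄m) / 4 = 3.8363
Var(rm) = Σ(rm − r̄m)² / 4 = 6.1169
β = Cov / Var = 3.8363 / 6.1169 = 0.6272

0.63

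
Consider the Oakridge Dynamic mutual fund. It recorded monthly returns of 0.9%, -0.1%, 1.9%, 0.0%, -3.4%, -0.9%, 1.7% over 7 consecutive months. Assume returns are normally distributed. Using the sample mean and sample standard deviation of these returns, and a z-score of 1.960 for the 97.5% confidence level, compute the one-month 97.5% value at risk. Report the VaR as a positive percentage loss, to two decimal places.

3.54

r̄ = (0.9 − 0.1 + 1.9 + 0 − 3.4 − 0.9 + 1.7) / 7 = 0.10 / 7 = 0.0143%
Sample std dev = √[19.6886 / 6] = 1.8115%
VaR = −(r̄ − z·σ) = −(0.0143 − 1.960 × 1.8115) = −(-3.5362) = 3.5362%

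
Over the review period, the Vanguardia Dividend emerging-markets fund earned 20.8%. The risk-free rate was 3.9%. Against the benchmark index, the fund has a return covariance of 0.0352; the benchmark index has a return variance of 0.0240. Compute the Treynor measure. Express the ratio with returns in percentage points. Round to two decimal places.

11.52

β = Cov / Var = 0.0352 / 0.0240 = 1.4667
Treynor = (Rp − Rf) / β = (20.8% − 3.9%) / 1.4667 = 16.90 / 1.4667 = 11.5225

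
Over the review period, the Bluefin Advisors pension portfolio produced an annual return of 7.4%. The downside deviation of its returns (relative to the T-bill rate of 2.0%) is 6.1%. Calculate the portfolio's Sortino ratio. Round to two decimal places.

0.89

Sortino = (Rp − Rf) / σd = (7.4% − 2.0%) / 6.1% = 5.40% / 6.1% = 0.8852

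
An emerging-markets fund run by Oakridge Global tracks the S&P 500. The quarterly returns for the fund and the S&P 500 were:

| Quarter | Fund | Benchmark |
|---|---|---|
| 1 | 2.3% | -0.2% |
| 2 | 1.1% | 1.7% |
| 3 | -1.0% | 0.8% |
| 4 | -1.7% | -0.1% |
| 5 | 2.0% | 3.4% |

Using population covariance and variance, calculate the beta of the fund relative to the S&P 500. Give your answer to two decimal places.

0.51

r̄p = 0.5400%,  r̄m = 1.1200%
Cov = Σ(rp − r̄p)(rm − r̄m) / 5 = 0.9112
Var(rm) = Σ(rm − r̄m)² / 5 = 1.7736
β = Cov / Var = 0.9112 / 1.7736 = 0.5138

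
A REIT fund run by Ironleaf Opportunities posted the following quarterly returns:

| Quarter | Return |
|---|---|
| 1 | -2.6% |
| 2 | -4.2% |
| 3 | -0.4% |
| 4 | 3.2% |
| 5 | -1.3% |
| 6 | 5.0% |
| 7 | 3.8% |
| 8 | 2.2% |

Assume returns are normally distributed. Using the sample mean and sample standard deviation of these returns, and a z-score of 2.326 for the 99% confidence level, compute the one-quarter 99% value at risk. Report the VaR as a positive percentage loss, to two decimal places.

6.99

r̄ = (-2.6 − 4.2 − 0.4 + 3.2 − 1.3 + 5 + 3.8 + 2.2) / 8 = 5.70 / 8 = 0.7125%
Sample std dev = √[76.7088 / 7] = 3.3103%
VaR = −(r̄ − z·σ) = −(0.7125 − 2.326 × 3.3103) = −(-6.9873) = 6.9873%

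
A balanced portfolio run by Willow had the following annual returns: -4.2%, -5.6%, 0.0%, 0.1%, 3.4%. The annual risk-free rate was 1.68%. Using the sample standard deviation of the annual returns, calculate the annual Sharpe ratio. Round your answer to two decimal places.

-0.81

μ = (-4.2 − 5.6 + 0 + 0.1 + 3.4) / 5 = -1.2600%
Σ(r − μ)² = (-4.2 − (-1.2600))² + (-5.6 − (-1.2600))² + (0 − (-1.2600))² + … = 52.6320
sample σ = √(52.6320 / 4) = √13.1580 = 3.6274%
Sharpe = (μ − rf) / σ = (-1.2600 − 1.68) / 3.6274 = -2.9400 / 3.6274 = -0.8105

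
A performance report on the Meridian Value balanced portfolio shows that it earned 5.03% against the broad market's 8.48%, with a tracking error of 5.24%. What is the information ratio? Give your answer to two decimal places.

-0.66

IR = (Rp − Rb) / TE = (5.03% − 8.48%) / 5.24% = -3.45% / 5.24% = -0.6584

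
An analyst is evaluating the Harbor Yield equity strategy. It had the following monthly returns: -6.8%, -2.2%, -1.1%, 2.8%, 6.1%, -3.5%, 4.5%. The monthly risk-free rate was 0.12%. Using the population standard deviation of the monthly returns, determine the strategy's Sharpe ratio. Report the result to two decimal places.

-0.03

r̄ = (-6.8 − 2.2 − 1.1 + 2.8 + 6.1 − 3.5 + 4.5) / 7 = -0.20 / 7 = -0.0286%
Σ(r − r̄)² = (-6.8 − (-0.0286))² + (-2.2 − (-0.0286))² + … = 129.8343
σ = √[129.8343 / 7] = 4.3067%
Sharpe = (r̄ − rf) / σ = (-0.0286 − 0.12) / 4.3067 = -0.1486 / 4.3067 = -0.0345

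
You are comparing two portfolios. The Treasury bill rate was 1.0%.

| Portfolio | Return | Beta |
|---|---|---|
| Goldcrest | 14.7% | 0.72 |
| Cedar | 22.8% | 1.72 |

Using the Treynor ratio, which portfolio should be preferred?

Goldcrest: Treynor = (14.7% − 1.0%) / 0.72 = 19.028
Cedar: Treynor = (22.8% − 1.0%) / 1.72 = 12.674
Highest: Goldcrest (19.028).

Goldcrest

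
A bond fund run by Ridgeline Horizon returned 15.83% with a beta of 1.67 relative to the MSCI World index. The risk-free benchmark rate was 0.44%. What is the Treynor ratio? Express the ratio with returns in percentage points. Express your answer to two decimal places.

9.22

Treynor = (Rp − Rf) / β = (15.83% − 0.44%) / 1.67 = 15.39 / 1.67 = 9.2156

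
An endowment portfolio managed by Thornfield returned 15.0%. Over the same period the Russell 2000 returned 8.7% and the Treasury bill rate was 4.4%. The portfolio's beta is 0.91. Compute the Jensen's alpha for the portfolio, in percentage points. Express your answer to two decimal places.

CAPM expected return = Rf + β(Rm − Rf) = 4.4% + 0.91 × (8.7% − 4.4%) = 4.4 + 0.91 × 4.30 = 8.3130%
Jensen's α = Rp − E[R] = 15.0% − 8.3130% = 6.6870

6.69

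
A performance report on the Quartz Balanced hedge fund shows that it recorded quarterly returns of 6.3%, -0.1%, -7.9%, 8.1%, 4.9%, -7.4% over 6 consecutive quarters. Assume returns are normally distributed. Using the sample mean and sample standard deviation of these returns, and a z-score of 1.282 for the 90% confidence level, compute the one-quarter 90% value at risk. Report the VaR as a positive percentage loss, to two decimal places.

8.30

r̄ = (6.3 − 0.1 − 7.9 + 8.1 + 4.9 − 7.4) / 6 = 0.6500%
Sample σ = √[Σ(r − r̄)² / 5] = √[243.9550 / 5] = √48.7910 = 6.9851%
VaR = −(r̄ − z·σ) = −(0.6500 − 1.282 × 6.9851) = −(-8.3049) = 8.3049%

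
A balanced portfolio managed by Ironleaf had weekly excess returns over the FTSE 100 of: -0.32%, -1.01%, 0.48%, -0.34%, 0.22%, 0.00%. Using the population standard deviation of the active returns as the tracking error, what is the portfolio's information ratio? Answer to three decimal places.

-0.340

Mean return μ = -0.970 / 6 = -0.1617%
Σ(r − μ)² = 1.3601; population σ = √(1.3601/6) = 0.4761%
IR = μ / tracking error = -0.1617 / 0.4761 = -0.3396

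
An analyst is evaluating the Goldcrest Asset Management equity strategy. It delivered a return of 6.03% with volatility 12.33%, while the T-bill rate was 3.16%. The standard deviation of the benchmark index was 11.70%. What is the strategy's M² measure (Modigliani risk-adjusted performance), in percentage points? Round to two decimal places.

Sharpe = (Rp − Rf) / σp = (6.03% − 3.16%) / 12.33% = 0.2328
M² = Rf + Sharpe × σm = 3.16% + 0.2328 × 11.70% = 5.8838%

5.88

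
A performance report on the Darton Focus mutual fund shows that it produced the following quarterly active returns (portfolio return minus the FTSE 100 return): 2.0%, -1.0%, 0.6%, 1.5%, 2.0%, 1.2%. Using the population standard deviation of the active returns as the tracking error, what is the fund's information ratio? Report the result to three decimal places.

Mean return r̄ = 6.30 / 6 = 1.0500%
Σ(r − r̄)² = (2 − 1.0500)² + (-1 − 1.0500)² + (0.6 − 1.0500)² + … = 6.4350
population σ = √(6.4350 / 6) = √1.0725 = 1.0356%
IR = r̄ / tracking error = 1.0500 / 1.0356 = 1.0139

1.014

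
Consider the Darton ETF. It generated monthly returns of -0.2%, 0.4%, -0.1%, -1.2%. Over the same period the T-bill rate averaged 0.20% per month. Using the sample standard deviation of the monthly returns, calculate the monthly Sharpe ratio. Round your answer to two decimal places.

-0.71

r̄ = (-0.2 + 0.4 − 0.1 − 1.2) / 4 = -1.10 / 4 = -0.2750%
Σ(r − r̄)² = 1.3475; sample σ = √(1.3475/3) = 0.6702%
Sharpe = (r̄ − rf) / σ = (-0.2750 − 0.2) / 0.6702 = -0.4750 / 0.6702 = -0.7087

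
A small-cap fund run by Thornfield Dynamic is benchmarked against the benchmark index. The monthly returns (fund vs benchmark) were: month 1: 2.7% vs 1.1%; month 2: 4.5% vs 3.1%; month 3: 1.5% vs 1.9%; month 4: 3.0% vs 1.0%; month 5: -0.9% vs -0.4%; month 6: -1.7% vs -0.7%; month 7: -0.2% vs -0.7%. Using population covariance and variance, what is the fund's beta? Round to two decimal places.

r̄p = 1.2714%,  r̄m = 0.7571%
Cov = Σ(rp − r̄p)(rm − r̄m) / 7 = 2.5316
Var(rm) = Σ(rm − r̄m)² / 7 = 1.7939
β = Cov / Var = 2.5316 / 1.7939 = 1.4112

1.41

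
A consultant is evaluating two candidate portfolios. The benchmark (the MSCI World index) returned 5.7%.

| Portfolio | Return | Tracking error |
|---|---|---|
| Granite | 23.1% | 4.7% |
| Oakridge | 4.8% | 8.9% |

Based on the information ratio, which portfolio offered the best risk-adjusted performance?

Granite: IR = (23.1% − 5.7%) / 4.7% = 3.702
Oakridge: IR = (4.8% − 5.7%) / 8.9% = -0.101
Highest: Granite (3.702).

Granite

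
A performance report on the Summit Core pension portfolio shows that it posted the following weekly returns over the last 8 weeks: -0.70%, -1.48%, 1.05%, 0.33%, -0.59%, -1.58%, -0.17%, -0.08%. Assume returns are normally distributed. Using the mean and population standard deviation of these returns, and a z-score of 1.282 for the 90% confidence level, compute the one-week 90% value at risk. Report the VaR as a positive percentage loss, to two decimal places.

Mean return r̄ = -3.220 / 8 = -0.4025%
Σ(r − r̄)² = (-0.7 − (-0.4025))² + (-1.48 − (-0.4025))² + … = 5.4756
σ = √[5.4756 / 8] = 0.8273%
VaR = −(r̄ − z·σ) = −(-0.4025 − 1.282 × 0.8273) = −(-1.4631) = 1.4631%

1.46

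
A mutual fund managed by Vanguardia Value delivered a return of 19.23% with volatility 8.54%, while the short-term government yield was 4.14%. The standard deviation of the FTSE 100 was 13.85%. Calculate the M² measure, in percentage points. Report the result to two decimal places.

Sharpe = (Rp − Rf) / σp = (19.23% − 4.14%) / 8.54% = 1.7670
M² = Rf + Sharpe × σm = 4.14% + 1.7670 × 13.85% = 28.6130%

28.61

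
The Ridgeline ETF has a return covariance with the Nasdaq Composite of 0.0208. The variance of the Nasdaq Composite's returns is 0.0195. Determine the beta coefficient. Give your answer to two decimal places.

β = Cov(Rp, Rm) / Var(Rm) = 0.0208 / 0.0195 = 1.0667

1.07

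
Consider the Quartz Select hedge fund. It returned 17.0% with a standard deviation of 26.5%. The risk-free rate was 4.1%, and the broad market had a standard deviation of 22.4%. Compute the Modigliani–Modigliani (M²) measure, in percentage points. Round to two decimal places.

15.00

Sharpe = (Rp − Rf) / σp = (17.0% − 4.1%) / 26.5% = 0.4868
M² = Rf + Sharpe × σm = 4.1% + 0.4868 × 22.4% = 15.0043%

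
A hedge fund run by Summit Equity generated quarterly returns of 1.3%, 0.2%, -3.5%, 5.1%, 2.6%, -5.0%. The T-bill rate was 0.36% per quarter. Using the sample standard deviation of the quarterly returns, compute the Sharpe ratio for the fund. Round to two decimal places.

-0.06

r̄ = (1.3 + 0.2 − 3.5 + 5.1 + 2.6 − 5) / 6 = 0.1167%
Σ(r − r̄)² = (1.3 − 0.1167)² + (0.2 − 0.1167)² + (-3.5 − 0.1167)² + … = 71.6683
sample σ = √(71.6683 / 5) = √14.3337 = 3.7860%
Sharpe = (r̄ − rf) / σ = (0.1167 − 0.36) / 3.7860 = -0.2433 / 3.7860 = -0.0643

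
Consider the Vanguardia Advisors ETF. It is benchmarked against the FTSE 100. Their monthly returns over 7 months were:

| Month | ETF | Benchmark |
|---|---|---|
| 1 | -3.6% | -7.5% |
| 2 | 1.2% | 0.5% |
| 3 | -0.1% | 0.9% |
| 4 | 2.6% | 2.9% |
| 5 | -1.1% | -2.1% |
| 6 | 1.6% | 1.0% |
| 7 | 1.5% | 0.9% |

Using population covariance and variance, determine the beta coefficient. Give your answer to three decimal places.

0.588

r̄p = 0.3000%,  r̄m = -0.4857%
Cov = Σ(rp − r̄p)(rm − r̄m) / 7 = 5.9043
Var(rm) = Σ(rm − r̄m)² / 7 = 10.0412
β = Cov / Var = 5.9043 / 10.0412 = 0.5880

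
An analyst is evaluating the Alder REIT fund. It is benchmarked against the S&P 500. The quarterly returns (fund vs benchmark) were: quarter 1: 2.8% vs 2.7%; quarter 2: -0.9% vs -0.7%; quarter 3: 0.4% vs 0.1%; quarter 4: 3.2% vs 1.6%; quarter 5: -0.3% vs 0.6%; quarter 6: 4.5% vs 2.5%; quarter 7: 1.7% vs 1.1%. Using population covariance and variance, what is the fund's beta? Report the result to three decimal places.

1.451

r̄p = 1.6286%,  r̄m = 1.1286%
Cov = Σ(rp − r̄p)(rm − r̄m) / 7 = 1.9178
Var(rm) = Σ(rm − r̄m)² / 7 = 1.3220
β = Cov / Var = 1.9178 / 1.3220 = 1.4507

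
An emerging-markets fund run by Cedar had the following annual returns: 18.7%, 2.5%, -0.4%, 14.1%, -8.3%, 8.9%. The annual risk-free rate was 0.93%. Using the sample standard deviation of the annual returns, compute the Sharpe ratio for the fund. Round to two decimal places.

0.50

r̄ = (18.7 + 2.5 − 0.4 + 14.1 − 8.3 + 8.9) / 6 = 35.50 / 6 = 5.9167%
Sample σ = √[Σ(r − r̄)² / 5] = √[492.9683 / 5] = √98.5937 = 9.9294%
Sharpe = (r̄ − rf) / σ = (5.9167 − 0.93) / 9.9294 = 4.9867 / 9.9294 = 0.5022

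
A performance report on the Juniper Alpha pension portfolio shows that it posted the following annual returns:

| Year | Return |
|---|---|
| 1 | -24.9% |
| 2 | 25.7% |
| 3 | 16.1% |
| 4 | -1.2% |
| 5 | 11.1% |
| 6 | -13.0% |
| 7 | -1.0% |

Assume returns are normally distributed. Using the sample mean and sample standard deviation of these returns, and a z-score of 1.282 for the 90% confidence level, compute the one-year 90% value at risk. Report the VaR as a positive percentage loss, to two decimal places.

μ = (-24.9 + 25.7 + 16.1 − 1.2 + 11.1 − 13 − 1) / 7 = 12.80 / 7 = 1.8286%
Sample σ = √[Σ(r − μ)² / 6] = √[1810.9543 / 6] = √301.8257 = 17.3731%
VaR = −(μ − z·σ) = −(1.8286 − 1.282 × 17.3731) = −(-20.4437) = 20.4437%

20.44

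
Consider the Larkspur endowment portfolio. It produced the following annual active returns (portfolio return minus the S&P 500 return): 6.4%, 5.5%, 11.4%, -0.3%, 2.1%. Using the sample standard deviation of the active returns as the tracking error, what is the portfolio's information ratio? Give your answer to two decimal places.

μ = (6.4 + 5.5 + 11.4 − 0.3 + 2.1) / 5 = 25.10 / 5 = 5.0200%
Σ(r − μ)² = 79.6680; sample σ = √(79.6680/4) = 4.4628%
IR = μ / tracking error = 5.0200 / 4.4628 = 1.1249

1.12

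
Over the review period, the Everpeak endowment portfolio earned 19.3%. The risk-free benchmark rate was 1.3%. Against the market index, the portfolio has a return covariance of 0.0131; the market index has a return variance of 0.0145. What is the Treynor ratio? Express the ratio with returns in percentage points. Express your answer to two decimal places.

β = Cov / Var = 0.0131 / 0.0145 = 0.9034
Treynor = (Rp − Rf) / β = (19.3% − 1.3%) / 0.9034 = 18.00 / 0.9034 = 19.9247

19.92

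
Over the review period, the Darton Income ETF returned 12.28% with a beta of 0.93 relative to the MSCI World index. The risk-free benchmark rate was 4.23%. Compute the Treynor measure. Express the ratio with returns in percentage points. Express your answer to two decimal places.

Treynor = (Rp − Rf) / β = (12.28% − 4.23%) / 0.93 = 8.05 / 0.93 = 8.6559

8.66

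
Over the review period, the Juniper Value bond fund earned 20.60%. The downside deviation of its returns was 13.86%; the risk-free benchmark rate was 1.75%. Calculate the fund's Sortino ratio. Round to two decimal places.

Sortino = (Rp − Rf) / σd = (20.60% − 1.75%) / 13.86% = 18.85% / 13.86% = 1.3600

1.36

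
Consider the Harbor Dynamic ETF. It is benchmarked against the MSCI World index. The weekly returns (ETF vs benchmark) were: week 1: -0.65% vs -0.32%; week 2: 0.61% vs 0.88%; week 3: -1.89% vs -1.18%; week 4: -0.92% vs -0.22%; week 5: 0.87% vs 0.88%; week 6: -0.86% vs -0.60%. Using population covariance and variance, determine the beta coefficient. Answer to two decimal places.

1.23

r̄p = -0.4733%,  r̄m = -0.0933%
Cov = Σ(rp − r̄p)(rm − r̄m) / 6 = 0.6990
Var(rm) = Σ(rm − r̄m)² / 6 = 0.5666
β = Cov / Var = 0.6990 / 0.5666 = 1.2337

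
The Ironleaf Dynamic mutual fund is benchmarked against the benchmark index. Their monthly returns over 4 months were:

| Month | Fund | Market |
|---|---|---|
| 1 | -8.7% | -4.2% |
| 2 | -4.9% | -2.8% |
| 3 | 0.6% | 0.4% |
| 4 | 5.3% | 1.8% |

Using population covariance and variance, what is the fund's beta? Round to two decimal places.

2.20

r̄p = -1.9250%,  r̄m = -1.2000%
Cov = Σ(rp − r̄p)(rm − r̄m) / 4 = 12.7000
Var(rm) = Σ(rm − r̄m)² / 4 = 5.7800
β = Cov / Var = 12.7000 / 5.7800 = 2.1972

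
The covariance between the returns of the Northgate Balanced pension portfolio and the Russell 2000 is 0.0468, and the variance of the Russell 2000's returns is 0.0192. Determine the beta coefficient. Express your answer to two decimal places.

β = Cov(Rp, Rm) / Var(Rm) = 0.0468 / 0.0192 = 2.4375

2.44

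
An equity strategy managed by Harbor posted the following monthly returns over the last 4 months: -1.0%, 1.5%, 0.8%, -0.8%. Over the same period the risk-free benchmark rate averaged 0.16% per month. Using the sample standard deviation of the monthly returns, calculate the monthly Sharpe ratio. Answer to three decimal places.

r̄ = (-1 + 1.5 + 0.8 − 0.8) / 4 = 0.50 / 4 = 0.1250%
Σ(r − r̄)² = 4.4675; sample σ = √(4.4675/3) = 1.2203%
Sharpe = (r̄ − rf) / σ = (0.1250 − 0.16) / 1.2203 = -0.0350 / 1.2203 = -0.0287

-0.029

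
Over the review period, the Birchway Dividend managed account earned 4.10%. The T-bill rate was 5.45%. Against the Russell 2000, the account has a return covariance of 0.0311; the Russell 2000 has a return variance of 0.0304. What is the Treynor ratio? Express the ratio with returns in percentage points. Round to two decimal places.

-1.32

β = Cov / Var = 0.0311 / 0.0304 = 1.0230
Treynor = (Rp − Rf) / β = (4.10% − 5.45%) / 1.0230 = -1.35 / 1.0230 = -1.3196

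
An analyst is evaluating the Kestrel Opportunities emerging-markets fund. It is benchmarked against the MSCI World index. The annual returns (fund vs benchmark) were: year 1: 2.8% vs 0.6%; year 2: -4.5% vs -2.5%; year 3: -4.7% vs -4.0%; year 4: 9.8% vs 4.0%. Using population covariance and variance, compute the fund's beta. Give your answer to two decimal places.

1.92

r̄p = 0.8500%,  r̄m = -0.4750%
Cov = Σ(rp − r̄p)(rm − r̄m) / 4 = 18.1363
Var(rm) = Σ(rm − r̄m)² / 4 = 9.4269
β = Cov / Var = 18.1363 / 9.4269 = 1.9239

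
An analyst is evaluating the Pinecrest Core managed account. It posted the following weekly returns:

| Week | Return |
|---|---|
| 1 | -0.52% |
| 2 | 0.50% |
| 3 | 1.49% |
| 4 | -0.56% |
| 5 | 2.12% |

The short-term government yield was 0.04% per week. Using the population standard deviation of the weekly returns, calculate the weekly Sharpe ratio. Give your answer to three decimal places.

0.530

μ = (-0.52 + 0.5 + 1.49 − 0.56 + 2.12) / 5 = 0.6060%
Σ(r − μ)² = (-0.52 − 0.6060)² + (0.5 − 0.6060)² + … = 5.7123
σ = √[5.7123 / 5] = 1.0689%
Sharpe = (μ − rf) / σ = (0.6060 − 0.04) / 1.0689 = 0.5660 / 1.0689 = 0.5295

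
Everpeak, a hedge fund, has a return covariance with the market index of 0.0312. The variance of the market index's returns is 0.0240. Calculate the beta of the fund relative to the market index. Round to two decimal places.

β = Cov(Rp, Rm) / Var(Rm) = 0.0312 / 0.0240 = 1.3000

1.30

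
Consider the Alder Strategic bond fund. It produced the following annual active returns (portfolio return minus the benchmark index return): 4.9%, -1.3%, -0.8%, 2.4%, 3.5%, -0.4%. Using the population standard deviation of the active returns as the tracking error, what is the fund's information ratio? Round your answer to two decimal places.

μ = (4.9 − 1.3 − 0.8 + 2.4 + 3.5 − 0.4) / 6 = 8.30 / 6 = 1.3833%
Σ(r − μ)² = 33.0283; population σ = √(33.0283/6) = 2.3462%
IR = μ / tracking error = 1.3833 / 2.3462 = 0.5896

0.59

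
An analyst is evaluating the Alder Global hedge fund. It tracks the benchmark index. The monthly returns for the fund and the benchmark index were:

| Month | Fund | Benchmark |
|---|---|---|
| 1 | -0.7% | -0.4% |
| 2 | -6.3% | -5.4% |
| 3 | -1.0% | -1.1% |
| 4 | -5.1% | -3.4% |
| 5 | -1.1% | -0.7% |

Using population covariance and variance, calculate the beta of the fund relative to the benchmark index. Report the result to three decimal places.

r̄p = -2.8400%,  r̄m = -2.2000%
Cov = Σ(rp − r̄p)(rm − r̄m) / 5 = 4.4540
Var(rm) = Σ(rm − r̄m)² / 5 = 3.6760
β = Cov / Var = 4.4540 / 3.6760 = 1.2116

1.212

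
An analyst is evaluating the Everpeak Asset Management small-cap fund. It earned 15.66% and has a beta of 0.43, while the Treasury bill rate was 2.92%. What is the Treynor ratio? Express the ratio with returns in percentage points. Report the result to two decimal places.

Treynor = (Rp − Rf) / β = (15.66% − 2.92%) / 0.43 = 12.74 / 0.43 = 29.6279

29.63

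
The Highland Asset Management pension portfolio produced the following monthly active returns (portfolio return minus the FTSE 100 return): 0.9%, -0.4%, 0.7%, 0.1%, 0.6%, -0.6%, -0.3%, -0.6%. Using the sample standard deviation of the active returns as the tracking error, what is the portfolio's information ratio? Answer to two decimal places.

0.08

Mean return r̄ = 0.40 / 8 = 0.0500%
Σ(r − r̄)² = 2.6200; sample σ = √(2.6200/7) = 0.6118%
IR = r̄ / tracking error = 0.0500 / 0.6118 = 0.0817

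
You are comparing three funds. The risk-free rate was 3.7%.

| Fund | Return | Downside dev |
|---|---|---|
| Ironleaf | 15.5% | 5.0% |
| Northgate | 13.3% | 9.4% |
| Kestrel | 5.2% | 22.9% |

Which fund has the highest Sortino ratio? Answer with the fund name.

Ironleaf: Sortino ratio = (15.5% − 3.7%) / 5.0% = 2.360
Northgate: Sortino ratio = (13.3% − 3.7%) / 9.4% = 1.021
Kestrel: Sortino ratio = (5.2% − 3.7%) / 22.9% = 0.066
Highest: Ironleaf (2.360).

Ironleaf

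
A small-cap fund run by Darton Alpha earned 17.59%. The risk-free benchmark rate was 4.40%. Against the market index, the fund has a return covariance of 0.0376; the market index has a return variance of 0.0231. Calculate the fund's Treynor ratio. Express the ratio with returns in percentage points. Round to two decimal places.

8.10

β = Cov / Var = 0.0376 / 0.0231 = 1.6277
Treynor = (Rp − Rf) / β = (17.59% − 4.40%) / 1.6277 = 13.19 / 1.6277 = 8.1035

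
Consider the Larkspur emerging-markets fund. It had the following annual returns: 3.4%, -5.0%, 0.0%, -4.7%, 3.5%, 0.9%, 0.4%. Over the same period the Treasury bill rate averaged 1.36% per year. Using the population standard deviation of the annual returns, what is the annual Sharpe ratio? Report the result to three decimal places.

μ = (3.4 − 5 + 0 − 4.7 + 3.5 + 0.9 + 0.4) / 7 = -1.50 / 7 = -0.2143%
Σ(r − μ)² = 71.5486; population σ = √(71.5486/7) = 3.1971%
Sharpe = (μ − rf) / σ = (-0.2143 − 1.36) / 3.1971 = -1.5743 / 3.1971 = -0.4924

-0.492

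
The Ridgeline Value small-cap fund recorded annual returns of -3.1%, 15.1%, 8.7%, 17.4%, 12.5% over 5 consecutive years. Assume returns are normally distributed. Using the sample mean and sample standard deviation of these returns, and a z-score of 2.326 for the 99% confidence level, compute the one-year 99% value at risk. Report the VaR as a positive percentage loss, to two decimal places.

r̄ = (-3.1 + 15.1 + 8.7 + 17.4 + 12.5) / 5 = 10.1200%
Σ(r − r̄)² = (-3.1 − 10.1200)² + (15.1 − 10.1200)² + … = 260.2480
sample σ = √(260.2480 / 4) = √65.0620 = 8.0661%
VaR = −(r̄ − z·σ) = −(10.1200 − 2.326 × 8.0661) = −(-8.6417) = 8.6417%

8.64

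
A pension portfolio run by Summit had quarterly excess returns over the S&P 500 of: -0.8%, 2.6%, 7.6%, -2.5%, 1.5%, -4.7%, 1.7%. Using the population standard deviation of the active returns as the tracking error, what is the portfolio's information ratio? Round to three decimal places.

μ = (-0.8 + 2.6 + 7.6 − 2.5 + 1.5 − 4.7 + 1.7) / 7 = 5.40 / 7 = 0.7714%
Σ(r − μ)² = 94.4743; population σ = √(94.4743/7) = 3.6737%
IR = μ / tracking error = 0.7714 / 3.6737 = 0.2100

0.210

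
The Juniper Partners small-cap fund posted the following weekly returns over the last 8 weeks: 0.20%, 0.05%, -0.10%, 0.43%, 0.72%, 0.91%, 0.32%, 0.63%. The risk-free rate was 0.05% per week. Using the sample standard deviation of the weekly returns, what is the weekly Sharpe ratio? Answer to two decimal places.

1.00

r̄ = (0.2 + 0.05 − 0.1 + 0.43 + 0.72 + 0.91 + 0.32 + 0.63) / 8 = 3.160 / 8 = 0.3950%
Sample std dev = √[0.8350 / 7] = 0.3454%
Sharpe = (r̄ − rf) / σ = (0.3950 − 0.05) / 0.3454 = 0.3450 / 0.3454 = 0.9988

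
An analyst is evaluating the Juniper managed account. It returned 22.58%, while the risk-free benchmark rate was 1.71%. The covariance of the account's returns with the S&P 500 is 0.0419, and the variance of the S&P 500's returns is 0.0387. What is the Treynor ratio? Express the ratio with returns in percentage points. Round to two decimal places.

19.28

β = Cov / Var = 0.0419 / 0.0387 = 1.0827
Treynor = (Rp − Rf) / β = (22.58% − 1.71%) / 1.0827 = 20.87 / 1.0827 = 19.2759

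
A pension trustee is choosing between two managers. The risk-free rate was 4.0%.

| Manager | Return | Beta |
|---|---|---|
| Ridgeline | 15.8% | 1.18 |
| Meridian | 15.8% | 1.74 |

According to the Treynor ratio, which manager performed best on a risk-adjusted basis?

Ridgeline: Treynor = (15.8% − 4.0%) / 1.18 = 10.000
Meridian: Treynor = (15.8% − 4.0%) / 1.74 = 6.782
Highest: Ridgeline (10.000).

Ridgeline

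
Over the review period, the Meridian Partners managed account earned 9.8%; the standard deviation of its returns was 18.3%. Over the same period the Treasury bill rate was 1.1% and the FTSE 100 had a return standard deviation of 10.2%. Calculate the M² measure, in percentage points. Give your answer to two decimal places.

Sharpe = (Rp − Rf) / σp = (9.8% − 1.1%) / 18.3% = 0.4754
M² = Rf + Sharpe × σm = 1.1% + 0.4754 × 10.2% = 5.9491%

5.95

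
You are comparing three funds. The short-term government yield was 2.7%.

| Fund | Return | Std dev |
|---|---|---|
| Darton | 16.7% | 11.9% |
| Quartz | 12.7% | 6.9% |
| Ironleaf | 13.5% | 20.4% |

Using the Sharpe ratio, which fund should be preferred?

Quartz

Darton: Sharpe ratio = (16.7% − 2.7%) / 11.9% = 1.176
Quartz: Sharpe ratio = (12.7% − 2.7%) / 6.9% = 1.449
Ironleaf: Sharpe ratio = (13.5% − 2.7%) / 20.4% = 0.529
Highest: Quartz (1.449).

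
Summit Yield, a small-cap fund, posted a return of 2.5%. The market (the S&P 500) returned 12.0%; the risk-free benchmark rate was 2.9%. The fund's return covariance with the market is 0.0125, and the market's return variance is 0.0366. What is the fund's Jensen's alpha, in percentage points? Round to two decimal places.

-3.51

β = Cov / Var = 0.0125 / 0.0366 = 0.3415
E[R] = Rf + β(Rm − Rf) = 2.9% + 0.3415 × (12.0% − 2.9%) = 6.0077%
α = Rp − E[R] = 2.5% − 6.0077% = -3.5077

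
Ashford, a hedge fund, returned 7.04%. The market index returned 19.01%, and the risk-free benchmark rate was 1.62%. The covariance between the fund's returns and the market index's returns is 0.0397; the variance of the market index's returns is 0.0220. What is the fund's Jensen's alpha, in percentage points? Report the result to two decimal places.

-25.96

β = Cov / Var = 0.0397 / 0.0220 = 1.8045
E[R] = Rf + β(Rm − Rf) = 1.62% + 1.8045 × (19.01% − 1.62%) = 33.0003%
α = Rp − E[R] = 7.04% − 33.0003% = -25.9603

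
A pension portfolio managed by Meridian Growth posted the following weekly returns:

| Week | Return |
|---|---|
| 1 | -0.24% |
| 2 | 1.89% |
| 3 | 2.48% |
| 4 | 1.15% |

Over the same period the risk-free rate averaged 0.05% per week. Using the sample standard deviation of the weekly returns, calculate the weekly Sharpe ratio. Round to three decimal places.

1.082

μ = (-0.24 + 1.89 + 2.48 + 1.15) / 4 = 5.280 / 4 = 1.3200%
Sample std dev = √[4.1330 / 3] = 1.1737%
Sharpe = (μ − rf) / σ = (1.3200 − 0.05) / 1.1737 = 1.2700 / 1.1737 = 1.0820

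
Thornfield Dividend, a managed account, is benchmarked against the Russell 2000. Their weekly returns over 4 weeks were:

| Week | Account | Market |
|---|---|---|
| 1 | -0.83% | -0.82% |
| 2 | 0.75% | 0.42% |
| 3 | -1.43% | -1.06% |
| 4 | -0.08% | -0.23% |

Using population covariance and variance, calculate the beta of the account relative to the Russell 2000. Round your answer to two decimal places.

1.42

r̄p = -0.3975%,  r̄m = -0.4225%
Cov = Σ(rp − r̄p)(rm − r̄m) / 4 = 0.4645
Var(rm) = Σ(rm − r̄m)² / 4 = 0.3278
β = Cov / Var = 0.4645 / 0.3278 = 1.4170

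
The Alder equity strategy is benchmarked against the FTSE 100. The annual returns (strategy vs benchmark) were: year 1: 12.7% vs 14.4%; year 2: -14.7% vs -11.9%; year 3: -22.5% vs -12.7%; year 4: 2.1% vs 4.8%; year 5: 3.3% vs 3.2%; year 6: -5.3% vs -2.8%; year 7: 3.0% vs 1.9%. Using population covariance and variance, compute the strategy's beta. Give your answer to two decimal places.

1.22

r̄p = -3.0571%,  r̄m = -0.4429%
Cov = Σ(rp − r̄p)(rm − r̄m) / 7 = 96.4661
Var(rm) = Σ(rm − r̄m)² / 7 = 79.0882
β = Cov / Var = 96.4661 / 79.0882 = 1.2197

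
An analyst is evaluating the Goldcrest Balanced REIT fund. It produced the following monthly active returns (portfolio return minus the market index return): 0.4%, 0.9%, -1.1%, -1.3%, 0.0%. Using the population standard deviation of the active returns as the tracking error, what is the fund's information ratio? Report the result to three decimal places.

-0.258

r̄ = (0.4 + 0.9 − 1.1 − 1.3 + 0) / 5 = -0.2200%
Σ(r − r̄)² = 3.6280; population σ = √(3.6280/5) = 0.8518%
IR = r̄ / tracking error = -0.2200 / 0.8518 = -0.2583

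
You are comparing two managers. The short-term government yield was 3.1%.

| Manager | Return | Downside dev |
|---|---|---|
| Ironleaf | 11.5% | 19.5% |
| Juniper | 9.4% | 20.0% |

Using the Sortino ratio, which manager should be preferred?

Ironleaf: Sortino ratio = (11.5% − 3.1%) / 19.5% = 0.431
Juniper: Sortino ratio = (9.4% − 3.1%) / 20.0% = 0.315
Highest: Ironleaf (0.431).

Ironleaf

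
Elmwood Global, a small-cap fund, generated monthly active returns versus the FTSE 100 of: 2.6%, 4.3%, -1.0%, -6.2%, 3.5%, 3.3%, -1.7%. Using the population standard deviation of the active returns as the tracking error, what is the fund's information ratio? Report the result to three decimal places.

r̄ = (2.6 + 4.3 − 1 − 6.2 + 3.5 + 3.3 − 1.7) / 7 = 0.6857%
Population std dev = √[87.4286 / 7] = 3.5341%
IR = r̄ / tracking error = 0.6857 / 3.5341 = 0.1940

0.194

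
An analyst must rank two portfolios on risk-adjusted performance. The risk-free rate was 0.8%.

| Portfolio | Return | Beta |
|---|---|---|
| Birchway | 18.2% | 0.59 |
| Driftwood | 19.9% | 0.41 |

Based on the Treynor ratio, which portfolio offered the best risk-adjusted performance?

Birchway: Treynor = (18.2% − 0.8%) / 0.59 = 29.492
Driftwood: Treynor = (19.9% − 0.8%) / 0.41 = 46.585
Highest: Driftwood (46.585).

Driftwood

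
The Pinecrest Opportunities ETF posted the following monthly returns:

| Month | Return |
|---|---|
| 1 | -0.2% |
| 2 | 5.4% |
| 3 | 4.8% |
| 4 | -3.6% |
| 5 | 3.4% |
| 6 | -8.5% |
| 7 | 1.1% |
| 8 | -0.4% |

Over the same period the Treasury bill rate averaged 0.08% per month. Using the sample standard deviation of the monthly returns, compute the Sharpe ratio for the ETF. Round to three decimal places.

0.037

r̄ = (-0.2 + 5.4 + 4.8 − 3.6 + 3.4 − 8.5 + 1.1 − 0.4) / 8 = 0.2500%
Sample std dev = √[149.8800 / 7] = 4.6272%
Sharpe = (r̄ − rf) / σ = (0.2500 − 0.08) / 4.6272 = 0.1700 / 4.6272 = 0.0367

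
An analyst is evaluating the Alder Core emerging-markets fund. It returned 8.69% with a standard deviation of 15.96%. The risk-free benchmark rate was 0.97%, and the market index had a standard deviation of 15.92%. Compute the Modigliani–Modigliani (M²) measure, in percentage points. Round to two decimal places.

8.67

Sharpe = (Rp − Rf) / σp = (8.69% − 0.97%) / 15.96% = 0.4837
M² = Rf + Sharpe × σm = 0.97% + 0.4837 × 15.92% = 8.6705%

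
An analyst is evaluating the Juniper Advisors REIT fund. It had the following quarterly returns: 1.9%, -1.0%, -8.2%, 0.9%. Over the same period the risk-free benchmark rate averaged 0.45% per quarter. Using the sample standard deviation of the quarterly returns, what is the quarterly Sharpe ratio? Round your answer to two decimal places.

-0.45

μ = (1.9 − 1 − 8.2 + 0.9) / 4 = -1.6000%
Σ(r − μ)² = 62.4200; sample σ = √(62.4200/3) = 4.5614%
Sharpe = (μ − rf) / σ = (-1.6000 − 0.45) / 4.5614 = -2.0500 / 4.5614 = -0.4494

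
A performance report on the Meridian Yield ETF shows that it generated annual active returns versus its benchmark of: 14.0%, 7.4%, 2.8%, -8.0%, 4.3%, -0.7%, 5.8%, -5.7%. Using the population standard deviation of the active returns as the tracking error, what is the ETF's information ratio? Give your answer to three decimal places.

0.372

r̄ = (14 + 7.4 + 2.8 − 8 + 4.3 − 0.7 + 5.8 − 5.7) / 8 = 19.90 / 8 = 2.4875%
Σ(r − r̄)² = 358.2088; population σ = √(358.2088/8) = 6.6915%
IR = r̄ / tracking error = 2.4875 / 6.6915 = 0.3717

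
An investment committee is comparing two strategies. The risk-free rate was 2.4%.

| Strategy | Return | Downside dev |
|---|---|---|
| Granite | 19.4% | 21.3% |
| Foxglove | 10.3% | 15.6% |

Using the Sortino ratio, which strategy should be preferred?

Granite

Granite: Sortino ratio = (19.4% − 2.4%) / 21.3% = 0.798
Foxglove: Sortino ratio = (10.3% − 2.4%) / 15.6% = 0.506
Highest: Granite (0.798).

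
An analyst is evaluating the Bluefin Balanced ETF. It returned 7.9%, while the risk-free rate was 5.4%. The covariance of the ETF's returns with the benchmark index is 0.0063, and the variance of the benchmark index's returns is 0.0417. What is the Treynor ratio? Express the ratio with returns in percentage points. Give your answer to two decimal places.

β = Cov / Var = 0.0063 / 0.0417 = 0.1511
Treynor = (Rp − Rf) / β = (7.9% − 5.4%) / 0.1511 = 2.50 / 0.1511 = 16.5453

16.55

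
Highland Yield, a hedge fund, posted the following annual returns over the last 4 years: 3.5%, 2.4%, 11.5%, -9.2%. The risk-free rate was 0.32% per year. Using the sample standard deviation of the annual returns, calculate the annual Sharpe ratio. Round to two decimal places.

0.20

r̄ = (3.5 + 2.4 + 11.5 − 9.2) / 4 = 8.20 / 4 = 2.0500%
Σ(r − r̄)² = 218.0900; sample σ = √(218.0900/3) = 8.5262%
Sharpe = (r̄ − rf) / σ = (2.0500 − 0.32) / 8.5262 = 1.7300 / 8.5262 = 0.2029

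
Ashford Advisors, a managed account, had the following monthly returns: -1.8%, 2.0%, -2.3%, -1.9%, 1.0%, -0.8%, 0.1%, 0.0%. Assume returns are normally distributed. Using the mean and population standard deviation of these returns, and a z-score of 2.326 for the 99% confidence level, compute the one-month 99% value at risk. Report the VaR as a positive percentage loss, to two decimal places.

3.76

r̄ = (-1.8 + 2 − 2.3 − 1.9 + 1 − 0.8 + 0.1 + 0) / 8 = -0.4625%
Σ(r − r̄)² = (-1.8 − (-0.4625))² + (2 − (-0.4625))² + (-2.3 − (-0.4625))² + … = 16.0788
σ = √[16.0788 / 8] = 1.4177%
VaR = −(r̄ − z·σ) = −(-0.4625 − 2.326 × 1.4177) = −(-3.7601) = 3.7601%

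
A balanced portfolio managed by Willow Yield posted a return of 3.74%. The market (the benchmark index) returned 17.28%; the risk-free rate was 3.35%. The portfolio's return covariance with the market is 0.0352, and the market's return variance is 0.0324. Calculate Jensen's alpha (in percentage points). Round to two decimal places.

-14.74

β = Cov / Var = 0.0352 / 0.0324 = 1.0864
E[R] = Rf + β(Rm − Rf) = 3.35% + 1.0864 × (17.28% − 3.35%) = 18.4836%
α = Rp − E[R] = 3.74% − 18.4836% = -14.7436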